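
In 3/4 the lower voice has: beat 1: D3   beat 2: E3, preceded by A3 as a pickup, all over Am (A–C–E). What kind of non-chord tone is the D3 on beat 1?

Appoggiatura.

The harmony at that moment is A minor triad (A, C, E); D3 is not a chord tone.
It is approached by leap down from A3 and left by step up to E3.
Leap in, step out, metrically accented — an appoggiatura.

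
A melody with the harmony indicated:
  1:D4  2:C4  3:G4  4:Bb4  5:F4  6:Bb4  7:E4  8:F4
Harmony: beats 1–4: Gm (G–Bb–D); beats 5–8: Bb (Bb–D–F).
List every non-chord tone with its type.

The harmony at that moment is G minor triad (G, Bb, D); C4 is not a chord tone.
It is approached by step down from D4 and left by leap up to G4.
Step in, leap out — an escape tone.
The harmony at that moment is Bb major triad (Bb, D, F); E4 is not a chord tone.
It is approached by leap down from Bb4 and left by step up to F4.
Leap in, step out — an appoggiatura.

C4 (beat 2) — escape tone; E4 (beat 7) — appoggiatura.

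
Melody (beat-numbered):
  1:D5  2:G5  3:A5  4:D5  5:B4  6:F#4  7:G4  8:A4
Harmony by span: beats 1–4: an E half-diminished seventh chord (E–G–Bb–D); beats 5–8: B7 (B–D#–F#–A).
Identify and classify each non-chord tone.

A5 (beat 3) — escape tone; G4 (beat 7) — passing tone.

The harmony at that moment is E half-diminished seventh chord (E, G, Bb, D); A5 is not a chord tone.
It is approached by step up from G5 and left by leap down to D5.
Step in, leap out — an escape tone.
The harmony at that moment is B dominant seventh chord (B, D#, F#, A); G4 is not a chord tone.
It is approached by step up from F#4 and left by step up to A4.
Step in, step out in the same direction — a passing tone.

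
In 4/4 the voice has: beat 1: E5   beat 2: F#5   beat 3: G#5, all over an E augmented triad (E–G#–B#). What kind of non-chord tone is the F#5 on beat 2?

Passing tone.

The harmony at that moment is E augmented triad (E, G#, B#); F#5 is not a chord tone.
It is approached by step up from E5 and left by step up to G#5.
Step in, step out in the same direction — a passing tone.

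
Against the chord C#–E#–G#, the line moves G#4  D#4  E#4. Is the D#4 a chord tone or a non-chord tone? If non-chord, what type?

Non-chord tone — an appoggiatura.

The harmony at that moment is C# major triad (C#, E#, G#); D#4 is not a chord tone.
It is approached by leap down from G#4 and left by step up to E#4.
Leap in, step out — an appoggiatura.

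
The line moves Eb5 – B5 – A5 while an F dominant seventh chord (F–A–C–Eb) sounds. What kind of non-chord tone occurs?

The harmony at that moment is F dominant seventh chord (F, A, C, Eb); B5 is not a chord tone.
It is approached by leap up from Eb5 and left by step down to A5.
Leap in, step out — an appoggiatura.

B5 is an appoggiatura.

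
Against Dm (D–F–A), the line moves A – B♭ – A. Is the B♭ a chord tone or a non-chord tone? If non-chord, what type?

The harmony at that moment is D minor triad (D, F, A); B♭ is not a chord tone.
It is approached by step up from A and left by step down to A.
Step away and step back to the same note — a neighbor tone (upper neighbor).

Non-chord tone — a neighbor tone.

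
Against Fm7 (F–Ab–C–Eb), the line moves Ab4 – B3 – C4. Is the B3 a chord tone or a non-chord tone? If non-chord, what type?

Non-chord tone — an appoggiatura.

The harmony at that moment is F minor seventh chord (F, Ab, C, Eb); B3 is not a chord tone.
It is approached by leap down from Ab4 and left by step up to C4.
Leap in, step out — an appoggiatura.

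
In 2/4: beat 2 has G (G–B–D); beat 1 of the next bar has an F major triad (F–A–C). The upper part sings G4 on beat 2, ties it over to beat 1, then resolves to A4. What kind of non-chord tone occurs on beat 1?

Retardation.

The harmony at that moment is F major triad (F, A, C); G4 is not a chord tone.
It is held over (the same pitch as the preceding G4) and left by step up to A4.
Held over from the previous chord and resolving up by step — a retardation.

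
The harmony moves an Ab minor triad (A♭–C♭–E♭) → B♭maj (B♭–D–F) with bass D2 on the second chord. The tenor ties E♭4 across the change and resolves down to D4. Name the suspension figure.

At the second chord the bass is D2. The suspended E♭4 lies a ninth above the bass; after resolving down by step to D4, the interval above the bass becomes an octave.
Suspension figures are named by those two intervals: 9–8.

9–8 suspension.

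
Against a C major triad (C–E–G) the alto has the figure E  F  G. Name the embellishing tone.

F is a passing tone.

The harmony at that moment is C major triad (C, E, G); F is not a chord tone.
It is approached by step up from E and left by step up to G.
Step in, step out in the same direction — a passing tone.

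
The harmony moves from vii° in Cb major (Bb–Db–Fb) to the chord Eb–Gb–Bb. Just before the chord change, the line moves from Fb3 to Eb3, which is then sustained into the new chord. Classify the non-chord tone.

The harmony at that moment is Bb diminished triad (Bb, Db, Fb); Eb3 is not a chord tone.
It is approached by step down from Fb3 and then sustained as the same pitch into the next harmony.
Arriving early and becoming a chord tone when the harmony changes — an anticipation.

Eb3 is an anticipation.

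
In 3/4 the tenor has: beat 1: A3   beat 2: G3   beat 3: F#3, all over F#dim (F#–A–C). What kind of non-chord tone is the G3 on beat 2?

Passing tone.

The harmony at that moment is F# diminished triad (F#, A, C); G3 is not a chord tone.
It is approached by step down from A3 and left by step down to F#3.
Step in, step out in the same direction — a passing tone.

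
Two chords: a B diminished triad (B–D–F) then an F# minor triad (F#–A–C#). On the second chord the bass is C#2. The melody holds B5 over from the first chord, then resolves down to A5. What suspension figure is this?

7–6 suspension.

At the second chord the bass is C#2. The suspended B5 lies a seventh above the bass; after resolving down by step to A5, the interval above the bass becomes a sixth.
Suspension figures are named by those two intervals: 7–6.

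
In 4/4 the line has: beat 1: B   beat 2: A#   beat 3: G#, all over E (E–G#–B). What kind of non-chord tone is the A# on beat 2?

Passing tone.

The harmony at that moment is E major triad (E, G#, B); A# is not a chord tone.
It is approached by step down from B and left by step down to G#.
Step in, step out in the same direction — a passing tone.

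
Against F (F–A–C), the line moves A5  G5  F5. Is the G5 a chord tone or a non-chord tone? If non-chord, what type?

The harmony at that moment is F major triad (F, A, C); G5 is not a chord tone.
It is approached by step down from A5 and left by step down to F5.
Step in, step out in the same direction — a passing tone.

Non-chord tone — a passing tone.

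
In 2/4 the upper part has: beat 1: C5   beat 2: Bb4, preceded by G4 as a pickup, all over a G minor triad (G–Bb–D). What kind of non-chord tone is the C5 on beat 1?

The harmony at that moment is G minor triad (G, Bb, D); C5 is not a chord tone.
It is approached by leap up from G4 and left by step down to Bb4.
Leap in, step out, metrically accented — an appoggiatura.

Appoggiatura.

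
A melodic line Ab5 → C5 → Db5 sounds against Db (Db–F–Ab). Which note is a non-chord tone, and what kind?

C5 is an appoggiatura.

The harmony at that moment is Db major triad (Db, F, Ab); C5 is not a chord tone.
It is approached by leap down from Ab5 and left by step up to Db5.
Leap in, step out — an appoggiatura.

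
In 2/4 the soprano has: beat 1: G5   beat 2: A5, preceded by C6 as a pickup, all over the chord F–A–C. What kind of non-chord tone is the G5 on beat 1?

Appoggiatura.

The harmony at that moment is F major triad (F, A, C); G5 is not a chord tone.
It is approached by leap down from C6 and left by step up to A5.
Leap in, step out, metrically accented — an appoggiatura.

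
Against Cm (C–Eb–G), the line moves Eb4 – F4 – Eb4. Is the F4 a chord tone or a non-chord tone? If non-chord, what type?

The harmony at that moment is C minor triad (C, Eb, G); F4 is not a chord tone.
It is approached by step up from Eb4 and left by step down to Eb4.
Step away and step back to the same note — a neighbor tone (upper neighbor).

Non-chord tone — a neighbor tone.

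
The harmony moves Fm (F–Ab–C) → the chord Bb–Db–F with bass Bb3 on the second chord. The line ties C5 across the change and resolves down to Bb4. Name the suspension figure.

At the second chord the bass is Bb3. The suspended C5 lies a ninth above the bass; after resolving down by step to Bb4, the interval above the bass becomes an octave.
Suspension figures are named by those two intervals: 9–8.

9–8 suspension.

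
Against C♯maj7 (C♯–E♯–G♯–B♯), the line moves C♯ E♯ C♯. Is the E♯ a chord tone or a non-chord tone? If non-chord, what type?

Chord tone (the third of C# major seventh chord).

C# major seventh chord contains C♯, E♯, G♯, B♯; E♯ is the third, so it is a chord tone.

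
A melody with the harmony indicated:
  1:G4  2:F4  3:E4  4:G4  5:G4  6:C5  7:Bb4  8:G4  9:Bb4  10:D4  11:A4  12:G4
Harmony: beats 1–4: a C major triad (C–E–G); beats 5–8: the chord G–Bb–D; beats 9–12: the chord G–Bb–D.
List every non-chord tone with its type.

The harmony at that moment is C major triad (C, E, G); F4 is not a chord tone.
It is approached by step down from G4 and left by step down to E4.
Step in, step out in the same direction — a passing tone.
The harmony at that moment is G minor triad (G, Bb, D); C5 is not a chord tone.
It is approached by leap up from G4 and left by step down to Bb4.
Leap in, step out — an appoggiatura.
The harmony at that moment is G minor triad (G, Bb, D); A4 is not a chord tone.
It is approached by leap up from D4 and left by step down to G4.
Leap in, step out — an appoggiatura.

F4 (beat 2) — passing tone; C5 (beat 6) — appoggiatura; A4 (beat 11) — appoggiatura.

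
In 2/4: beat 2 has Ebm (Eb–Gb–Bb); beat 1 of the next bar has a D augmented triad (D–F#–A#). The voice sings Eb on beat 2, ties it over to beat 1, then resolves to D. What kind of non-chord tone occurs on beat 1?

The harmony at that moment is D augmented triad (D, F#, A#); Eb is not a chord tone.
It is held over (the same pitch as the preceding Eb) and left by step down to D.
Held over from the previous chord and resolving down by step — a suspension.

Suspension.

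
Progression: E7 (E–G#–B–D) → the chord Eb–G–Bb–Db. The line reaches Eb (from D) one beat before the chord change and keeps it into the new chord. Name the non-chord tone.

The harmony at that moment is E dominant seventh chord (E, G#, B, D); Eb is not a chord tone.
It is approached by step up from D and then sustained as the same pitch into the next harmony.
Arriving early and becoming a chord tone when the harmony changes — an anticipation.

Eb is an anticipation.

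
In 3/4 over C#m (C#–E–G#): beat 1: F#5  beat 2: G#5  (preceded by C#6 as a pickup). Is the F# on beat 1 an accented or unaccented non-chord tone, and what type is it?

The harmony at that moment is C# minor triad (C#, E, G#); F#5 is not a chord tone.
It is approached by leap down from C#6 and left by step up to G#5.
Leap in, step out — an appoggiatura.
It falls on the downbeat, so it is accented.

Accented appoggiatura.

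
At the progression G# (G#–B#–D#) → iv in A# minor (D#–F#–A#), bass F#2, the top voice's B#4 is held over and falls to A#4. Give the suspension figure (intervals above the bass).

At the second chord the bass is F#2. The suspended B#4 lies a fourth above the bass; after resolving down by step to A#4, the interval above the bass becomes a third.
Suspension figures are named by those two intervals: 4–3.

4–3 suspension.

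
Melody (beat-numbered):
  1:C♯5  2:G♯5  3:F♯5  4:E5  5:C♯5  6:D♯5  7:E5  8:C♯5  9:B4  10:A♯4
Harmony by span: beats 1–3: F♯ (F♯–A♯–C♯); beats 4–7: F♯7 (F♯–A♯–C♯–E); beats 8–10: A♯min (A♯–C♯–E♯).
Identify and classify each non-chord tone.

G♯5 (beat 2) — appoggiatura; D♯5 (beat 6) — passing tone; B4 (beat 9) — passing tone.

The harmony at that moment is F♯ major triad (F♯, A♯, C♯); G♯5 is not a chord tone.
It is approached by leap up from C♯5 and left by step down to F♯5.
Leap in, step out — an appoggiatura.
The harmony at that moment is F♯ dominant seventh chord (F♯, A♯, C♯, E); D♯5 is not a chord tone.
It is approached by step up from C♯5 and left by step up to E5.
Step in, step out in the same direction — a passing tone.
The harmony at that moment is A♯ minor triad (A♯, C♯, E♯); B4 is not a chord tone.
It is approached by step down from C♯5 and left by step down to A♯4.
Step in, step out in the same direction — a passing tone.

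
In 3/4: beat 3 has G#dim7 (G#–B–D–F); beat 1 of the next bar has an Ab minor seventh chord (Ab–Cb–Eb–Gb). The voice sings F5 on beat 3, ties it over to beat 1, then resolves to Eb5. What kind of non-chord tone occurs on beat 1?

The harmony at that moment is Ab minor seventh chord (Ab, Cb, Eb, Gb); F5 is not a chord tone.
It is held over (the same pitch as the preceding F5) and left by step down to Eb5.
Held over from the previous chord and resolving down by step — a suspension.

Suspension.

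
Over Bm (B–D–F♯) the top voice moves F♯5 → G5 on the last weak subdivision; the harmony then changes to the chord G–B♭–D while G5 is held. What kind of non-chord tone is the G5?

The harmony at that moment is B minor triad (B, D, F♯); G5 is not a chord tone.
It is approached by step up from F♯5 and then sustained as the same pitch into the next harmony.
Arriving early and becoming a chord tone when the harmony changes — an anticipation.

G5 is an anticipation.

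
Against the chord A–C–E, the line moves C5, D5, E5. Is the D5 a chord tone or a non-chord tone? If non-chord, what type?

The harmony at that moment is A minor triad (A, C, E); D5 is not a chord tone.
It is approached by step up from C5 and left by step up to E5.
Step in, step out in the same direction — a passing tone.

Non-chord tone — a passing tone.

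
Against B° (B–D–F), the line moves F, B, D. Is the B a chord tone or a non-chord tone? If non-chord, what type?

Chord tone (the root of B diminished triad).

B diminished triad contains B, D, F; B is the root, so it is a chord tone.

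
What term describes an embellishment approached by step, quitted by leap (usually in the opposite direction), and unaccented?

Escape tone.

Approach: by step. Departure: by leap. Metric position: weak.
Step in, leap out, from a weak position — an escape tone (échappée). (It is the mirror image of the appoggiatura, which leaps in and steps out on a strong beat.)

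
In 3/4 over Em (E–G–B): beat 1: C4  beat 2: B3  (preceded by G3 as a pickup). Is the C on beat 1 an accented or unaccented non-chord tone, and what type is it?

The harmony at that moment is E minor triad (E, G, B); C4 is not a chord tone.
It is approached by leap up from G3 and left by step down to B3.
Leap in, step out — an appoggiatura.
It falls on the downbeat, so it is accented.

Accented appoggiatura.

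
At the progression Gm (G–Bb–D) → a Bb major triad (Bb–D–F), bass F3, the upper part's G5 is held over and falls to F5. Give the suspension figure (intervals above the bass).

9–8 suspension.

At the second chord the bass is F3. The suspended G5 lies a ninth above the bass; after resolving down by step to F5, the interval above the bass becomes an octave.
Suspension figures are named by those two intervals: 9–8.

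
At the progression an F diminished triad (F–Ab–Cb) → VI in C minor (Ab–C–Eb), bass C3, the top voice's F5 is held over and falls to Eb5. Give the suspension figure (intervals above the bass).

4–3 suspension.

At the second chord the bass is C3. The suspended F5 lies a fourth above the bass; after resolving down by step to Eb5, the interval above the bass becomes a third.
Suspension figures are named by those two intervals: 4–3.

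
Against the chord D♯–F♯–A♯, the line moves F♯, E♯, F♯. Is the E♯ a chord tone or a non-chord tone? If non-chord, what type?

The harmony at that moment is D♯ minor triad (D♯, F♯, A♯); E♯ is not a chord tone.
It is approached by step down from F♯ and left by step up to F♯.
Step away and step back to the same note — a neighbor tone (lower neighbor).

Non-chord tone — a neighbor tone.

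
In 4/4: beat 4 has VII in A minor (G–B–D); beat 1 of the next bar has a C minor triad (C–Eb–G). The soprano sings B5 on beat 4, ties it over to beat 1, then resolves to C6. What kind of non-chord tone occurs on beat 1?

The harmony at that moment is C minor triad (C, Eb, G); B5 is not a chord tone.
It is held over (the same pitch as the preceding B5) and left by step up to C6.
Held over from the previous chord and resolving up by step — a retardation.

Retardation.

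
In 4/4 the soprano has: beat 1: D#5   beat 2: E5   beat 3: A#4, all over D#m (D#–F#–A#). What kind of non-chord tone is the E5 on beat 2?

The harmony at that moment is D# minor triad (D#, F#, A#); E5 is not a chord tone.
It is approached by step up from D#5 and left by leap down to A#4.
Step in, leap out, on a weak beat — an escape tone.

Escape tone.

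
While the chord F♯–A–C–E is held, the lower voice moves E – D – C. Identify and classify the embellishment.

D is a passing tone.

The harmony at that moment is F♯ half-diminished seventh chord (F♯, A, C, E); D is not a chord tone.
It is approached by step down from E and left by step down to C.
Step in, step out in the same direction — a passing tone.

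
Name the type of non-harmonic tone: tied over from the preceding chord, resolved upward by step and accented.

Retardation.

Approach: by preparation — the pitch is first a chord tone, then held (tied or repeated) while the harmony changes under it. Departure: up by step. Metric position: strong.
A prepared dissonance that resolves upward by step — a retardation. (The same figure resolving downward would be a suspension.)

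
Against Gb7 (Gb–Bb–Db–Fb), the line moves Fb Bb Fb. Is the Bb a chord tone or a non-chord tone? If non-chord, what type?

Chord tone (the third of Gb dominant seventh chord).

Gb dominant seventh chord contains Gb, Bb, Db, Fb; Bb is the third, so it is a chord tone.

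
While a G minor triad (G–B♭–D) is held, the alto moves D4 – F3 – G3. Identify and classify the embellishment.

The harmony at that moment is G minor triad (G, B♭, D); F3 is not a chord tone.
It is approached by leap down from D4 and left by step up to G3.
Leap in, step out — an appoggiatura.

F3 is an appoggiatura.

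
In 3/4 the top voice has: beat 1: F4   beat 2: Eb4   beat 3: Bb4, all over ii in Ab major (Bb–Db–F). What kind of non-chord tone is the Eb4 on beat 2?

The harmony at that moment is Bb minor triad (Bb, Db, F); Eb4 is not a chord tone.
It is approached by step down from F4 and left by leap up to Bb4.
Step in, leap out, on a weak beat — an escape tone.

Escape tone.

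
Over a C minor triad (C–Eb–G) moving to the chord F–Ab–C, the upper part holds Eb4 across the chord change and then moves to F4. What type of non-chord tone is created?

Eb4 is a retardation.

The harmony at that moment is F minor triad (F, Ab, C); Eb4 is not a chord tone.
It is held over (the same pitch as the preceding Eb4) and left by step up to F4.
Held over from the previous chord and resolving up by step — a retardation.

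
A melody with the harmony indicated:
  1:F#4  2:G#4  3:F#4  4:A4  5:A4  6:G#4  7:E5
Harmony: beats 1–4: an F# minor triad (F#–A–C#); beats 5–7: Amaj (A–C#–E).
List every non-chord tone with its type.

The harmony at that moment is F# minor triad (F#, A, C#); G#4 is not a chord tone.
It is approached by step up from F#4 and left by step down to F#4.
Step away and step back to the same note — a neighbor tone (upper neighbor).
The harmony at that moment is A major triad (A, C#, E); G#4 is not a chord tone.
It is approached by step down from A4 and left by leap up to E5.
Step in, leap out — an escape tone.

G#4 (beat 2) — neighbor tone; G#4 (beat 6) — escape tone.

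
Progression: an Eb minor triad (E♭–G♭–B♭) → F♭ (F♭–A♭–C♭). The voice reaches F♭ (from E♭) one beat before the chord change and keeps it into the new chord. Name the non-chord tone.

The harmony at that moment is E♭ minor triad (E♭, G♭, B♭); F♭ is not a chord tone.
It is approached by step up from E♭ and then sustained as the same pitch into the next harmony.
Arriving early and becoming a chord tone when the harmony changes — an anticipation.

F♭ is an anticipation.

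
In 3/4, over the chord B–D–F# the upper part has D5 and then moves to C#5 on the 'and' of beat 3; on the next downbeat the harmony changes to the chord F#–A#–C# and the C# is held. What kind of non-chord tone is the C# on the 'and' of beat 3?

The harmony at that moment is B minor triad (B, D, F#); C#5 is not a chord tone.
It is approached by step down from D5 and then sustained as the same pitch into the next harmony.
Arriving early and becoming a chord tone when the harmony changes — an anticipation.

Anticipation.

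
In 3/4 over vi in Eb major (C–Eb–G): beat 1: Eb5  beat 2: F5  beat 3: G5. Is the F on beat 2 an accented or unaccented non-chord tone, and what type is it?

Unaccented passing tone.

The harmony at that moment is C minor triad (C, Eb, G); F5 is not a chord tone.
It is approached by step up from Eb5 and left by step up to G5.
Step in, step out in the same direction — a passing tone.
It falls on a weak beat, so it is unaccented.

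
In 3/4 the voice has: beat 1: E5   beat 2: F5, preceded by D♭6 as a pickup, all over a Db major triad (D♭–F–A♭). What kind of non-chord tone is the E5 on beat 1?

Appoggiatura.

The harmony at that moment is D♭ major triad (D♭, F, A♭); E5 is not a chord tone.
It is approached by leap down from D♭6 and left by step up to F5.
Leap in, step out, metrically accented — an appoggiatura.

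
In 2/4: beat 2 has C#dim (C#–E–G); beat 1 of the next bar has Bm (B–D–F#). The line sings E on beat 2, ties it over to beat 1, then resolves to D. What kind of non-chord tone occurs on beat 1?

Suspension.

The harmony at that moment is B minor triad (B, D, F#); E is not a chord tone.
It is held over (the same pitch as the preceding E) and left by step down to D.
Held over from the previous chord and resolving down by step — a suspension.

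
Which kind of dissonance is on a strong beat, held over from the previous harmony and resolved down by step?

Suspension.

Approach: by preparation — the pitch is first a chord tone, then held (tied or repeated) while the harmony changes under it. Departure: down by step. Metric position: strong.
A prepared dissonance that resolves downward by step — a suspension. (The same figure resolving upward would be a retardation.)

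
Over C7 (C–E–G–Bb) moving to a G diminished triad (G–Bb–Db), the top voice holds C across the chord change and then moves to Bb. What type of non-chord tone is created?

C is a suspension.

The harmony at that moment is G diminished triad (G, Bb, Db); C is not a chord tone.
It is held over (the same pitch as the preceding C) and left by step down to Bb.
Held over from the previous chord and resolving down by step — a suspension.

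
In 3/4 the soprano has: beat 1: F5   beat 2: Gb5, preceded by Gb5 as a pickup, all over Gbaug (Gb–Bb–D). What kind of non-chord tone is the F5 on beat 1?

The harmony at that moment is Gb augmented triad (Gb, Bb, D); F5 is not a chord tone.
It is approached by step down from Gb5 and left by step up to Gb5.
Step away and step back to the same note — a neighbor tone (lower neighbor).

Lower neighbor tone.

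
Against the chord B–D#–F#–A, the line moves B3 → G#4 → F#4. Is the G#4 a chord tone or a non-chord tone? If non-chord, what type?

Non-chord tone — an appoggiatura.

The harmony at that moment is B dominant seventh chord (B, D#, F#, A); G#4 is not a chord tone.
It is approached by leap up from B3 and left by step down to F#4.
Leap in, step out — an appoggiatura.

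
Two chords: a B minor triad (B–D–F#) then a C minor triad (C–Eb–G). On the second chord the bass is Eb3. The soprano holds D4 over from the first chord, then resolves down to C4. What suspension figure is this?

At the second chord the bass is Eb3. The suspended D4 lies a seventh above the bass; after resolving down by step to C4, the interval above the bass becomes a sixth.
Suspension figures are named by those two intervals: 7–6.

7–6 suspension.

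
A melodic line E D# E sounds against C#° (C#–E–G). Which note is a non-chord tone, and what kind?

The harmony at that moment is C# diminished triad (C#, E, G); D# is not a chord tone.
It is approached by step down from E and left by step up to E.
Step away and step back to the same note — a neighbor tone (lower neighbor).

D# is a neighbor tone.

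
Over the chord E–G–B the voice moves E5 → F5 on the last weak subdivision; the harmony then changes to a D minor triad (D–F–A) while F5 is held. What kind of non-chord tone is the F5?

F5 is an anticipation.

The harmony at that moment is E minor triad (E, G, B); F5 is not a chord tone.
It is approached by step up from E5 and then sustained as the same pitch into the next harmony.
Arriving early and becoming a chord tone when the harmony changes — an anticipation.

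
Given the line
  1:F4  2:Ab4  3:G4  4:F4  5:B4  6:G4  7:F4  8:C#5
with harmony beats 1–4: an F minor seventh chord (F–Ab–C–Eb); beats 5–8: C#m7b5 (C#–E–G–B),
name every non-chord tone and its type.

G4 (beat 3) — passing tone; F4 (beat 7) — escape tone.

The harmony at that moment is F minor seventh chord (F, Ab, C, Eb); G4 is not a chord tone.
It is approached by step down from Ab4 and left by step down to F4.
Step in, step out in the same direction — a passing tone.
The harmony at that moment is C# half-diminished seventh chord (C#, E, G, B); F4 is not a chord tone.
It is approached by step down from G4 and left by leap up to C#5.
Step in, leap out — an escape tone.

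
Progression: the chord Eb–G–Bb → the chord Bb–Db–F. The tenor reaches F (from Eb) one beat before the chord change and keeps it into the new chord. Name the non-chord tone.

The harmony at that moment is Eb major triad (Eb, G, Bb); F is not a chord tone.
It is approached by step up from Eb and then sustained as the same pitch into the next harmony.
Arriving early and becoming a chord tone when the harmony changes — an anticipation.

F is an anticipation.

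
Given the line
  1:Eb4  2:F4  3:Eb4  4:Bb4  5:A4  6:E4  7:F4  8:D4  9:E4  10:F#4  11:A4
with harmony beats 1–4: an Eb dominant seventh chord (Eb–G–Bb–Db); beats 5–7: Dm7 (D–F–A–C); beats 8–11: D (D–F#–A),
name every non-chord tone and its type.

The harmony at that moment is Eb dominant seventh chord (Eb, G, Bb, Db); F4 is not a chord tone.
It is approached by step up from Eb4 and left by step down to Eb4.
Step away and step back to the same note — a neighbor tone (upper neighbor).
The harmony at that moment is D minor seventh chord (D, F, A, C); E4 is not a chord tone.
It is approached by leap down from A4 and left by step up to F4.
Leap in, step out — an appoggiatura.
The harmony at that moment is D major triad (D, F#, A); E4 is not a chord tone.
It is approached by step up from D4 and left by step up to F#4.
Step in, step out in the same direction — a passing tone.

F4 (beat 2) — neighbor tone; E4 (beat 6) — appoggiatura; E4 (beat 9) — passing tone.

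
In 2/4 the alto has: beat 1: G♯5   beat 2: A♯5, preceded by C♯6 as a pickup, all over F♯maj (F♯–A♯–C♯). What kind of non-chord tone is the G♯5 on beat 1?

Appoggiatura.

The harmony at that moment is F♯ major triad (F♯, A♯, C♯); G♯5 is not a chord tone.
It is approached by leap down from C♯6 and left by step up to A♯5.
Leap in, step out, metrically accented — an appoggiatura.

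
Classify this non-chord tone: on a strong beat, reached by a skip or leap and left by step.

Appoggiatura.

Approach: by leap. Departure: by step. Metric position: strong.
Leap in, step out, in a metrically strong position — an appoggiatura. (It is the mirror image of the escape tone, which steps in and leaps out from a weak position.)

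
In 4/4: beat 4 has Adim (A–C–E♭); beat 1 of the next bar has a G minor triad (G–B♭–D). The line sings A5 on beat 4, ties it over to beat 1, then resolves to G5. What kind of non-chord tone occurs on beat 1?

The harmony at that moment is G minor triad (G, B♭, D); A5 is not a chord tone.
It is held over (the same pitch as the preceding A5) and left by step down to G5.
Held over from the previous chord and resolving down by step — a suspension.

Suspension.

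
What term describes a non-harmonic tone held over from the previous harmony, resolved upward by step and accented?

Retardation.

Approach: by preparation — the pitch is first a chord tone, then held (tied or repeated) while the harmony changes under it. Departure: up by step. Metric position: strong.
A prepared dissonance that resolves upward by step — a retardation. (The same figure resolving downward would be a suspension.)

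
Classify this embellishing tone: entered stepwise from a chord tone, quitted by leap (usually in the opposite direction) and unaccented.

Approach: by step. Departure: by leap. Metric position: weak.
Step in, leap out, from a weak position — an escape tone (échappée). (It is the mirror image of the appoggiatura, which leaps in and steps out on a strong beat.)

Escape tone.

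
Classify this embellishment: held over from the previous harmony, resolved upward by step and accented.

Approach: by preparation — the pitch is first a chord tone, then held (tied or repeated) while the harmony changes under it. Departure: up by step. Metric position: strong.
A prepared dissonance that resolves upward by step — a retardation. (The same figure resolving downward would be a suspension.)

Retardation.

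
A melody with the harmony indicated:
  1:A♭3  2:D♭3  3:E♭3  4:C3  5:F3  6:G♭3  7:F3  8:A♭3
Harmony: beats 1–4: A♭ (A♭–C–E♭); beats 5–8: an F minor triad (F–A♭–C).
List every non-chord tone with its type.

D♭3 (beat 2) — appoggiatura; G♭3 (beat 6) — neighbor tone.

The harmony at that moment is A♭ major triad (A♭, C, E♭); D♭3 is not a chord tone.
It is approached by leap down from A♭3 and left by step up to E♭3.
Leap in, step out — an appoggiatura.
The harmony at that moment is F minor triad (F, A♭, C); G♭3 is not a chord tone.
It is approached by step up from F3 and left by step down to F3.
Step away and step back to the same note — a neighbor tone (upper neighbor).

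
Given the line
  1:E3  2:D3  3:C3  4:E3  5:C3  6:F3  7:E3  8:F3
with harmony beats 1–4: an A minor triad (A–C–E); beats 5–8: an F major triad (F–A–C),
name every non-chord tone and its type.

The harmony at that moment is A minor triad (A, C, E); D3 is not a chord tone.
It is approached by step down from E3 and left by step down to C3.
Step in, step out in the same direction — a passing tone.
The harmony at that moment is F major triad (F, A, C); E3 is not a chord tone.
It is approached by step down from F3 and left by step up to F3.
Step away and step back to the same note — a neighbor tone (lower neighbor).

D3 (beat 2) — passing tone; E3 (beat 7) — neighbor tone.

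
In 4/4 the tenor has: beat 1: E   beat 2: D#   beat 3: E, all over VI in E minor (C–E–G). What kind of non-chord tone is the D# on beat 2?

The harmony at that moment is C major triad (C, E, G); D# is not a chord tone.
It is approached by step down from E and left by step up to E.
Step away and step back to the same note — a neighbor tone (lower neighbor).

Lower neighbor tone.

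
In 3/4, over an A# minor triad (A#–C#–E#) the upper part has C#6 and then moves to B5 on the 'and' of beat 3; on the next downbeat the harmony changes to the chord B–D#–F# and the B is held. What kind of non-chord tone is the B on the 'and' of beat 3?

The harmony at that moment is A# minor triad (A#, C#, E#); B5 is not a chord tone.
It is approached by step down from C#6 and then sustained as the same pitch into the next harmony.
Arriving early and becoming a chord tone when the harmony changes — an anticipation.

Anticipation.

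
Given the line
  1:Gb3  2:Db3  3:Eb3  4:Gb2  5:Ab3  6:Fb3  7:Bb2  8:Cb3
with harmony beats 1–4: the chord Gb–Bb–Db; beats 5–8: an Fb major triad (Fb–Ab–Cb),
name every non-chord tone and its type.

The harmony at that moment is Gb major triad (Gb, Bb, Db); Eb3 is not a chord tone.
It is approached by step up from Db3 and left by leap down to Gb2.
Step in, leap out — an escape tone.
The harmony at that moment is Fb major triad (Fb, Ab, Cb); Bb2 is not a chord tone.
It is approached by leap down from Fb3 and left by step up to Cb3.
Leap in, step out — an appoggiatura.

Eb3 (beat 3) — escape tone; Bb2 (beat 7) — appoggiatura.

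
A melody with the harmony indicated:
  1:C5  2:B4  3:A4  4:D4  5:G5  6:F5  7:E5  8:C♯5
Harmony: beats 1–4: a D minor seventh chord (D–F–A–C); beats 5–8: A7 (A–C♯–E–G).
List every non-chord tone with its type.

The harmony at that moment is D minor seventh chord (D, F, A, C); B4 is not a chord tone.
It is approached by step down from C5 and left by step down to A4.
Step in, step out in the same direction — a passing tone.
The harmony at that moment is A dominant seventh chord (A, C♯, E, G); F5 is not a chord tone.
It is approached by step down from G5 and left by step down to E5.
Step in, step out in the same direction — a passing tone.

B4 (beat 2) — passing tone; F5 (beat 6) — passing tone.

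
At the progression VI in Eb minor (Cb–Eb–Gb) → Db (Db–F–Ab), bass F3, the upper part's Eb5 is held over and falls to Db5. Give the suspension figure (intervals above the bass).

At the second chord the bass is F3. The suspended Eb5 lies a seventh above the bass; after resolving down by step to Db5, the interval above the bass becomes a sixth.
Suspension figures are named by those two intervals: 7–6.

7–6 suspension.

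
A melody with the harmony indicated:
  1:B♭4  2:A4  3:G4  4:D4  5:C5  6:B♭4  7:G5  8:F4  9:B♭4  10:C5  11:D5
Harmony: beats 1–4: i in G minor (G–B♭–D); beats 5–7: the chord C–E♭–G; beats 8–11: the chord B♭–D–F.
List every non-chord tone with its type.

The harmony at that moment is G minor triad (G, B♭, D); A4 is not a chord tone.
It is approached by step down from B♭4 and left by step down to G4.
Step in, step out in the same direction — a passing tone.
The harmony at that moment is C minor triad (C, E♭, G); B♭4 is not a chord tone.
It is approached by step down from C5 and left by leap up to G5.
Step in, leap out — an escape tone.
The harmony at that moment is B♭ major triad (B♭, D, F); C5 is not a chord tone.
It is approached by step up from B♭4 and left by step up to D5.
Step in, step out in the same direction — a passing tone.

A4 (beat 2) — passing tone; B♭4 (beat 6) — escape tone; C5 (beat 10) — passing tone.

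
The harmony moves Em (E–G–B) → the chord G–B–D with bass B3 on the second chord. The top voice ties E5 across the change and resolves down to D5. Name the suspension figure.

4–3 suspension.

At the second chord the bass is B3. The suspended E5 lies a fourth above the bass; after resolving down by step to D5, the interval above the bass becomes a third.
Suspension figures are named by those two intervals: 4–3.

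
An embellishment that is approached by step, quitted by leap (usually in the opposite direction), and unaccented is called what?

Approach: by step. Departure: by leap. Metric position: weak.
Step in, leap out, from a weak position — an escape tone (échappée). (It is the mirror image of the appoggiatura, which leaps in and steps out on a strong beat.)

Escape tone.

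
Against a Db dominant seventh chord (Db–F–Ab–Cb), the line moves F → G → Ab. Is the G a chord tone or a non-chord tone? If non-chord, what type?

Non-chord tone — a passing tone.

The harmony at that moment is Db dominant seventh chord (Db, F, Ab, Cb); G is not a chord tone.
It is approached by step up from F and left by step up to Ab.
Step in, step out in the same direction — a passing tone.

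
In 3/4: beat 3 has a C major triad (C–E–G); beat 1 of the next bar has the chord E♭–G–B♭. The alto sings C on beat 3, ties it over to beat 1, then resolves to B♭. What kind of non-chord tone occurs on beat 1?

Suspension.

The harmony at that moment is E♭ major triad (E♭, G, B♭); C is not a chord tone.
It is held over (the same pitch as the preceding C) and left by step down to B♭.
Held over from the previous chord and resolving down by step — a suspension.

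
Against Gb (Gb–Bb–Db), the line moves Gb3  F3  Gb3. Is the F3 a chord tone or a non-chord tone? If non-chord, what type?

The harmony at that moment is Gb major triad (Gb, Bb, Db); F3 is not a chord tone.
It is approached by step down from Gb3 and left by step up to Gb3.
Step away and step back to the same note — a neighbor tone (lower neighbor).

Non-chord tone — a neighbor tone.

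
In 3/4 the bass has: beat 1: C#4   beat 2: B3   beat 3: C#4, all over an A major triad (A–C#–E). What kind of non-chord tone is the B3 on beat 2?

Lower neighbor tone.

The harmony at that moment is A major triad (A, C#, E); B3 is not a chord tone.
It is approached by step down from C#4 and left by step up to C#4.
Step away and step back to the same note — a neighbor tone (lower neighbor).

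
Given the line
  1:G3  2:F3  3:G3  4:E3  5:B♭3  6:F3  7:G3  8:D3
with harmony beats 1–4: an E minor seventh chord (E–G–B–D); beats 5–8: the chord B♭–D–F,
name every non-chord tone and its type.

F3 (beat 2) — neighbor tone; G3 (beat 7) — escape tone.

The harmony at that moment is E minor seventh chord (E, G, B, D); F3 is not a chord tone.
It is approached by step down from G3 and left by step up to G3.
Step away and step back to the same note — a neighbor tone (lower neighbor).
The harmony at that moment is B♭ major triad (B♭, D, F); G3 is not a chord tone.
It is approached by step up from F3 and left by leap down to D3.
Step in, leap out — an escape tone.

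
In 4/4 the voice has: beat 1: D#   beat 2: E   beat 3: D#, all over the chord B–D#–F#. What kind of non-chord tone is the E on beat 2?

Upper neighbor tone.

The harmony at that moment is B major triad (B, D#, F#); E is not a chord tone.
It is approached by step up from D# and left by step down to D#.
Step away and step back to the same note — a neighbor tone (upper neighbor).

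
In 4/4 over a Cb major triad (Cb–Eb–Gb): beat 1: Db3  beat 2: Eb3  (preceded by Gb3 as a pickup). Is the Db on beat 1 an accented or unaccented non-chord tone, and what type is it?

The harmony at that moment is Cb major triad (Cb, Eb, Gb); Db3 is not a chord tone.
It is approached by leap down from Gb3 and left by step up to Eb3.
Leap in, step out — an appoggiatura.
It falls on the downbeat, so it is accented.

Accented appoggiatura.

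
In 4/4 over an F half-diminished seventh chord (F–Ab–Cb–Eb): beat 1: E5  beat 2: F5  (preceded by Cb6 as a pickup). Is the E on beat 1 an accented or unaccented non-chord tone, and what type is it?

Accented appoggiatura.

The harmony at that moment is F half-diminished seventh chord (F, Ab, Cb, Eb); E5 is not a chord tone.
It is approached by leap down from Cb6 and left by step up to F5.
Leap in, step out — an appoggiatura.
It falls on the downbeat, so it is accented.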